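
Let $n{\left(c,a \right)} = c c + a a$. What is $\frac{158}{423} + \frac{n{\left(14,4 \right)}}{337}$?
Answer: $\frac{142922}{142551} \approx 1.0026$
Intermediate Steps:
$n{\left(c,a \right)} = a^{2} + c^{2}$ ($n{\left(c,a \right)} = c^{2} + a^{2} = a^{2} + c^{2}$)
$\frac{158}{423} + \frac{n{\left(14,4 \right)}}{337} = \frac{158}{423} + \frac{4^{2} + 14^{2}}{337} = 158 \cdot \frac{1}{423} + \left(16 + 196\right) \frac{1}{337} = \frac{158}{423} + 212 \cdot \frac{1}{337} = \frac{158}{423} + \frac{212}{337} = \frac{142922}{142551}$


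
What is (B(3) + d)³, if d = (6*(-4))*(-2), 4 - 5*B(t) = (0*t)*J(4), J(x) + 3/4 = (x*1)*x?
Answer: 14526784/125 ≈ 1.1621e+5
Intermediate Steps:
J(x) = -¾ + x² (J(x) = -¾ + (x*1)*x = -¾ + x*x = -¾ + x²)
B(t) = ⅘ (B(t) = ⅘ - 0*t*(-¾ + 4²)/5 = ⅘ - 0*(-¾ + 16) = ⅘ - 0*61/4 = ⅘ - ⅕*0 = ⅘ + 0 = ⅘)
d = 48 (d = -24*(-2) = 48)
(B(3) + d)³ = (⅘ + 48)³ = (244/5)³ = 14526784/125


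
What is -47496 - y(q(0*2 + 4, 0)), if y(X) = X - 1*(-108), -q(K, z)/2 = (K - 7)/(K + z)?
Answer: -95211/2 ≈ -47606.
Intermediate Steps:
q(K, z) = -2*(-7 + K)/(K + z) (q(K, z) = -2*(K - 7)/(K + z) = -2*(-7 + K)/(K + z))
y(X) = 108 + X (y(X) = X + 108 = 108 + X)
-47496 - y(q(0*2 + 4, 0)) = -47496 - (108 + 2*(7 - (0*2 + 4))/((0*2 + 4) + 0)) = -47496 - (108 + 2*(7 - (0 + 4))/((0 + 4) + 0)) = -47496 - (108 + 2*(7 - 1*4)/(4 + 0)) = -47496 - (108 + 2*(7 - 4)/4) = -47496 - (108 + 2*(¼)*3) = -47496 - (108 + 3/2) = -47496 - 1*219/2 = -47496 - 219/2 = -95211/2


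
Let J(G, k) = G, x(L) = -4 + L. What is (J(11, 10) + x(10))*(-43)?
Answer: -731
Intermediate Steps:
(J(11, 10) + x(10))*(-43) = (11 + (-4 + 10))*(-43) = (11 + 6)*(-43) = 17*(-43) = -731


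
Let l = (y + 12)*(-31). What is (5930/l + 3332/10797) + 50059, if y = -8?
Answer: 33478388905/669414 ≈ 50012.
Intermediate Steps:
l = -124 (l = (-8 + 12)*(-31) = 4*(-31) = -124)
(5930/l + 3332/10797) + 50059 = (5930/(-124) + 3332/10797) + 50059 = (5930*(-1/124) + 3332*(1/10797)) + 50059 = (-2965/62 + 3332/10797) + 50059 = -31806521/669414 + 50059 = 33478388905/669414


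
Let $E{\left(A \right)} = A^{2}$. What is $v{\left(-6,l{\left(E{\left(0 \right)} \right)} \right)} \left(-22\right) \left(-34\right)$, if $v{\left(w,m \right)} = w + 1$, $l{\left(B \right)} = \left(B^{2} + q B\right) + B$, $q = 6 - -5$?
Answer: $-3740$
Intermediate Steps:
$q = 11$ ($q = 6 + 5 = 11$)
$l{\left(B \right)} = B^{2} + 12 B$ ($l{\left(B \right)} = \left(B^{2} + 11 B\right) + B = B^{2} + 12 B$)
$v{\left(w,m \right)} = 1 + w$
$v{\left(-6,l{\left(E{\left(0 \right)} \right)} \right)} \left(-22\right) \left(-34\right) = \left(1 - 6\right) \left(-22\right) \left(-34\right) = \left(-5\right) \left(-22\right) \left(-34\right) = 110 \left(-34\right) = -3740$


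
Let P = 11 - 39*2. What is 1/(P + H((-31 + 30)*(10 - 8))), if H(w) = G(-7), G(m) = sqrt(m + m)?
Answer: -67/4503 - I*sqrt(14)/4503 ≈ -0.014879 - 0.00083093*I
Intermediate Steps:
G(m) = sqrt(2)*sqrt(m) (G(m) = sqrt(2*m) = sqrt(2)*sqrt(m))
H(w) = I*sqrt(14) (H(w) = sqrt(2)*sqrt(-7) = sqrt(2)*(I*sqrt(7)) = I*sqrt(14))
P = -67 (P = 11 - 78 = -67)
1/(P + H((-31 + 30)*(10 - 8))) = 1/(-67 + I*sqrt(14))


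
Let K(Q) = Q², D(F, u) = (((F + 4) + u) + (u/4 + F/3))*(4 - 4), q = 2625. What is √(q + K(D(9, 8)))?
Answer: 5*√105 ≈ 51.235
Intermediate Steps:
D(F, u) = 0 (D(F, u) = (((4 + F) + u) + (u*(¼) + F*(⅓)))*0 = ((4 + F + u) + (u/4 + F/3))*0 = ((4 + F + u) + (F/3 + u/4))*0 = (4 + 4*F/3 + 5*u/4)*0 = 0)
√(q + K(D(9, 8))) = √(2625 + 0²) = √(2625 + 0) = √2625 = 5*√105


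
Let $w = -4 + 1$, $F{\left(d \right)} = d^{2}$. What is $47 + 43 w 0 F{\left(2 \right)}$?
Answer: $47$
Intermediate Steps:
$w = -3$
$47 + 43 w 0 F{\left(2 \right)} = 47 + 43 \left(-3\right) 0 \cdot 2^{2} = 47 + 43 \cdot 0 \cdot 4 = 47 + 43 \cdot 0 = 47 + 0 = 47$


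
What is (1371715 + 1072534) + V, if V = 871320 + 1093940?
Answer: 4409509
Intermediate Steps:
V = 1965260
(1371715 + 1072534) + V = (1371715 + 1072534) + 1965260 = 2444249 + 1965260 = 4409509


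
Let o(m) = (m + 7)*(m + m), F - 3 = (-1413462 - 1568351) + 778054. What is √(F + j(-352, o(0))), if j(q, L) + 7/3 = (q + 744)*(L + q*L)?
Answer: 5*I*√793353/3 ≈ 1484.5*I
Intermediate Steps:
F = -2203756 (F = 3 + ((-1413462 - 1568351) + 778054) = 3 + (-2981813 + 778054) = 3 - 2203759 = -2203756)
o(m) = 2*m*(7 + m) (o(m) = (7 + m)*(2*m) = 2*m*(7 + m))
j(q, L) = -7/3 + (744 + q)*(L + L*q) (j(q, L) = -7/3 + (q + 744)*(L + q*L) = -7/3 + (744 + q)*(L + L*q))
√(F + j(-352, o(0))) = √(-2203756 + (-7/3 + 744*(2*0*(7 + 0)) + (2*0*(7 + 0))*(-352)² + 745*(2*0*(7 + 0))*(-352))) = √(-2203756 + (-7/3 + 744*(2*0*7) + (2*0*7)*123904 + 745*(2*0*7)*(-352))) = √(-2203756 + (-7/3 + 744*0 + 0*123904 + 745*0*(-352))) = √(-2203756 + (-7/3 + 0 + 0 + 0)) = √(-2203756 - 7/3) = √(-6611275/3) = 5*I*√793353/3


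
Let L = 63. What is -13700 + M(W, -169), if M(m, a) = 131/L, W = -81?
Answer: -862969/63 ≈ -13698.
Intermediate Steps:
M(m, a) = 131/63
-13700 + M(W, -169) = -13700 + 131/63 = -862969/63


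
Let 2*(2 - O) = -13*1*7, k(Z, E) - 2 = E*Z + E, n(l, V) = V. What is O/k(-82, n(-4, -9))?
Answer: 95/1462 ≈ 0.064979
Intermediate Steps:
k(Z, E) = 2 + E + E*Z (k(Z, E) = 2 + (E*Z + E) = 2 + (E + E*Z) = 2 + E + E*Z)
O = 95/2 (O = 2 - (-13*1)*7/2 = 2 - (-13)*7/2 = 2 - ½*(-91) = 2 + 91/2 = 95/2 ≈ 47.500)
O/k(-82, n(-4, -9)) = 95/(2*(2 - 9 - 9*(-82))) = 95/(2*(2 - 9 + 738)) = (95/2)/731 = (95/2)*(1/731) = 95/1462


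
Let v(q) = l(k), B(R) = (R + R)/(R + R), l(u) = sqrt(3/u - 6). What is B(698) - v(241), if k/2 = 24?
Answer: 1 - I*sqrt(95)/4 ≈ 1.0 - 2.4367*I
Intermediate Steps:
k = 48 (k = 2*24 = 48)
l(u) = sqrt(-6 + 3/u)
B(R) = 1 (B(R) = (2*R)/((2*R)) = (2*R)*(1/(2*R)) = 1)
v(q) = I*sqrt(95)/4 (v(q) = sqrt(-6 + 3/48) = sqrt(-6 + 3*(1/48)) = sqrt(-6 + 1/16) = sqrt(-95/16) = I*sqrt(95)/4)
B(698) - v(241) = 1 - I*sqrt(95)/4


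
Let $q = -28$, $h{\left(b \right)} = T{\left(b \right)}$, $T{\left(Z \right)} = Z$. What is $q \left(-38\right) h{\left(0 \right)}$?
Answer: $0$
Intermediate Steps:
$h{\left(b \right)} = b$
$q \left(-38\right) h{\left(0 \right)} = \left(-28\right) \left(-38\right) 0 = 1064 \cdot 0 = 0$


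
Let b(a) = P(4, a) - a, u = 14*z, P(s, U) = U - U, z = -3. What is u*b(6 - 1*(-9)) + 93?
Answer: 723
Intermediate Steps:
P(s, U) = 0
u = -42 (u = 14*(-3) = -42)
b(a) = -a (b(a) = 0 - a = -a)
u*b(6 - 1*(-9)) + 93 = -(-42)*(6 - 1*(-9)) + 93 = -(-42)*(6 + 9) + 93 = -(-42)*15 + 93 = -42*(-15) + 93 = 630 + 93 = 723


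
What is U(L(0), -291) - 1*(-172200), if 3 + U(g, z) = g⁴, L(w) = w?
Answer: 172197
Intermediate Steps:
U(g, z) = -3 + g⁴
U(L(0), -291) - 1*(-172200) = (-3 + 0⁴) - 1*(-172200) = (-3 + 0) + 172200 = -3 + 172200 = 172197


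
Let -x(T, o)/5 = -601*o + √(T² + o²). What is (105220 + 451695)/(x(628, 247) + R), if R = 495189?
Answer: 689139986960/1531206770951 + 2784575*√455393/1531206770951 ≈ 0.45129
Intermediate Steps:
x(T, o) = -5*√(T² + o²) + 3005*o (x(T, o) = -5*(-601*o + √(T² + o²)) = -5*(√(T² + o²) - 601*o) = -5*√(T² + o²) + 3005*o)
(105220 + 451695)/(x(628, 247) + R) = (105220 + 451695)/((-5*√(628² + 247²) + 3005*247) + 495189) = 556915/((-5*√(394384 + 61009) + 742235) + 495189) = 556915/((-5*√455393 + 742235) + 495189) = 556915/((742235 - 5*√455393) + 495189) = 556915/(1237424 - 5*√455393)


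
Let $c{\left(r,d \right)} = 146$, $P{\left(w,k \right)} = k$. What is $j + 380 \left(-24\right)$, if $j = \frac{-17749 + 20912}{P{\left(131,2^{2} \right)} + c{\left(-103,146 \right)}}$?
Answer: $- \frac{1364837}{150} \approx -9098.9$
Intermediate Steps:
$j = \frac{3163}{150}$ ($j = \frac{-17749 + 20912}{2^{2} + 146} = \frac{3163}{4 + 146} = \frac{3163}{150} \approx 21.087$)
$j + 380 \left(-24\right) = \frac{3163}{150} + 380 \left(-24\right) = \frac{3163}{150} - 9120 = - \frac{1364837}{150}$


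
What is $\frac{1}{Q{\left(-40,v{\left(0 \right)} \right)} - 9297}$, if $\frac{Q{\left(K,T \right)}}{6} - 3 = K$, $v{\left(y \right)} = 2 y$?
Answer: $- \frac{1}{9519} \approx -0.00010505$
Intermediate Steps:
$Q{\left(K,T \right)} = 18 + 6 K$
$\frac{1}{Q{\left(-40,v{\left(0 \right)} \right)} - 9297} = \frac{1}{\left(18 + 6 \left(-40\right)\right) - 9297} = \frac{1}{\left(18 - 240\right) - 9297} = \frac{1}{-222 - 9297} = \frac{1}{-9519} = - \frac{1}{9519}$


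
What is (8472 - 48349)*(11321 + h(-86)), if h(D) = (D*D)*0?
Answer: -451447517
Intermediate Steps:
h(D) = 0 (h(D) = D²*0 = 0)
(8472 - 48349)*(11321 + h(-86)) = (8472 - 48349)*(11321 + 0) = -39877*11321 = -451447517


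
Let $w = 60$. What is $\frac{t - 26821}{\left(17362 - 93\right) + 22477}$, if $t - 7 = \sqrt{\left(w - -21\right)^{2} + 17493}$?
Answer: $- \frac{13407}{19873} + \frac{\sqrt{24054}}{39746} \approx -0.67073$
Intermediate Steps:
$t = 7 + \sqrt{24054}$ ($t = 7 + \sqrt{\left(60 - -21\right)^{2} + 17493} = 7 + \sqrt{\left(60 + 21\right)^{2} + 17493} = 7 + \sqrt{81^{2} + 17493} = 7 + \sqrt{6561 + 17493} = 7 + \sqrt{24054} \approx 162.09$)
$\frac{t - 26821}{\left(17362 - 93\right) + 22477} = \frac{\left(7 + \sqrt{24054}\right) - 26821}{\left(17362 - 93\right) + 22477} = \frac{-26814 + \sqrt{24054}}{17269 + 22477} = \frac{-26814 + \sqrt{24054}}{39746} = \left(-26814 + \sqrt{24054}\right) \frac{1}{39746} = - \frac{13407}{19873} + \frac{\sqrt{24054}}{39746}$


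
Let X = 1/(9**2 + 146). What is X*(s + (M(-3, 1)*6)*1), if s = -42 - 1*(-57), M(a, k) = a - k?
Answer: -9/227 ≈ -0.039648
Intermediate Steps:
s = 15 (s = -42 + 57 = 15)
X = 1/227 (X = 1/(81 + 146) = 1/227 ≈ 0.0044053)
X*(s + (M(-3, 1)*6)*1) = (15 + ((-3 - 1*1)*6)*1)/227 = (15 + ((-3 - 1)*6)*1)/227 = (15 - 4*6*1)/227 = (15 - 24*1)/227 = (15 - 24)/227 = (1/227)*(-9) = -9/227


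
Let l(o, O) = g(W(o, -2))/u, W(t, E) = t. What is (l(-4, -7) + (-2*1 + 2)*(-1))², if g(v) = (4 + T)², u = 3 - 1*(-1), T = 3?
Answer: 2401/16 ≈ 150.06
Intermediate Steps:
u = 4 (u = 3 + 1 = 4)
g(v) = 49 (g(v) = (4 + 3)² = 7² = 49)
l(o, O) = 49/4
(l(-4, -7) + (-2*1 + 2)*(-1))² = (49/4 + (-2*1 + 2)*(-1))² = (49/4 + (-2 + 2)*(-1))² = (49/4 + 0*(-1))² = (49/4 + 0)² = (49/4)² = 2401/16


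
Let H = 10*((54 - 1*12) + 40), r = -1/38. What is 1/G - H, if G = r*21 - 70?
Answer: -2198458/2681 ≈ -820.01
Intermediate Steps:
r = -1/38 (r = -1*1/38 = -1/38 ≈ -0.026316)
G = -2681/38 (G = -1/38*21 - 70 = -21/38 - 70 = -2681/38 ≈ -70.553)
H = 820 (H = 10*((54 - 12) + 40) = 10*(42 + 40) = 10*82 = 820)
1/G - H = 1/(-2681/38) - 1*820 = -38/2681 - 820 = -2198458/2681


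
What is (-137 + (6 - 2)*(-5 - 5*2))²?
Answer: 38809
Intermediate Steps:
(-137 + (6 - 2)*(-5 - 5*2))² = (-137 + 4*(-5 - 10))² = (-137 + 4*(-15))² = (-137 - 60)² = (-197)² = 38809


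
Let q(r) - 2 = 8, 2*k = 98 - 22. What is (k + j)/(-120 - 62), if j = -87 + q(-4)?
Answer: 3/14 ≈ 0.21429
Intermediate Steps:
k = 38 (k = (98 - 22)/2 = (½)*76 = 38)
q(r) = 10 (q(r) = 2 + 8 = 10)
j = -77 (j = -87 + 10 = -77)
(k + j)/(-120 - 62) = (38 - 77)/(-120 - 62) = -39/(-182) = -39*(-1/182) = 3/14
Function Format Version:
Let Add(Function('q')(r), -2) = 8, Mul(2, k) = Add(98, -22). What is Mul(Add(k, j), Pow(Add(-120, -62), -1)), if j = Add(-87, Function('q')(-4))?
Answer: Rational(3, 14) ≈ 0.21429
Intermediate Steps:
k = 38 (k = Mul(Rational(1, 2), Add(98, -22)) = Mul(Rational(1, 2), 76) = 38)
Function('q')(r) = 10 (Function('q')(r) = Add(2, 8) = 10)
j = -77 (j = Add(-87, 10) = -77)
Mul(Add(k, j), Pow(Add(-120, -62), -1)) = Mul(Add(38, -77), Pow(Add(-120, -62), -1)) = Mul(-39, Pow(-182, -1)) = Mul(-39, Rational(-1, 182)) = Rational(3, 14)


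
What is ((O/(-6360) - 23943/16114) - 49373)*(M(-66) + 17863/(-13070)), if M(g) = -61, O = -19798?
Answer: 343702672494786077/111623289400 ≈ 3.0791e+6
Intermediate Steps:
((O/(-6360) - 23943/16114) - 49373)*(M(-66) + 17863/(-13070)) = ((-19798/(-6360) - 23943/16114) - 49373)*(-61 + 17863/(-13070)) = ((-19798*(-1/6360) - 23943*1/16114) - 49373)*(-61 + 17863*(-1/13070)) = ((9899/3180 - 23943/16114) - 49373)*(-61 - 17863/13070) = (41686873/25621260 - 49373)*(-815133/13070) = -1264956783107/25621260*(-815133/13070) = 343702672494786077/111623289400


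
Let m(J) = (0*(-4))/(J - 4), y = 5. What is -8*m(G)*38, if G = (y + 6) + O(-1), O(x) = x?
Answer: 0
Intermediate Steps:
G = 10 (G = (5 + 6) - 1 = 11 - 1 = 10)
m(J) = 0 (m(J) = 0/(-4 + J) = 0)
-8*m(G)*38 = -8*0*38 = 0*38 = 0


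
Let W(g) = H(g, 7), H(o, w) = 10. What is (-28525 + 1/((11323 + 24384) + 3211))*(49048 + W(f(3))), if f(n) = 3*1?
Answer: -27230524693021/19459 ≈ -1.3994e+9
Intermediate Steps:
f(n) = 3
W(g) = 10
(-28525 + 1/((11323 + 24384) + 3211))*(49048 + W(f(3))) = (-28525 + 1/((11323 + 24384) + 3211))*(49048 + 10) = (-28525 + 1/(35707 + 3211))*49058 = (-28525 + 1/38918)*49058 = -1110135949/38918*49058 = -27230524693021/19459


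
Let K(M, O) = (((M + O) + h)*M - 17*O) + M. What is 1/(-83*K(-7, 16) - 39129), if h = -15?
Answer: -1/19458 ≈ -5.1393e-5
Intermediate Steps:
K(M, O) = M - 17*O + M*(-15 + M + O) (K(M, O) = (((M + O) - 15)*M - 17*O) + M = ((-15 + M + O)*M - 17*O) + M = (M*(-15 + M + O) - 17*O) + M = (-17*O + M*(-15 + M + O)) + M = M - 17*O + M*(-15 + M + O))
1/(-83*K(-7, 16) - 39129) = 1/(-83*((-7)² - 17*16 - 14*(-7) - 7*16) - 39129) = 1/(-83*(49 - 272 + 98 - 112) - 39129) = 1/(-83*(-237) - 39129) = 1/(19671 - 39129) = 1/(-19458) = -1/19458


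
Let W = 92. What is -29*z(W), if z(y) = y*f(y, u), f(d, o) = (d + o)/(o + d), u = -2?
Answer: -2668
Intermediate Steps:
f(d, o) = 1 (f(d, o) = (d + o)/(d + o) = 1)
z(y) = y (z(y) = y*1 = y)
-29*z(W) = -29*92 = -2668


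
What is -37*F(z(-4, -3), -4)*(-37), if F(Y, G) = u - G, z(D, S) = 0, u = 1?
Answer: 6845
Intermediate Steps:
F(Y, G) = 1 - G
-37*F(z(-4, -3), -4)*(-37) = -37*(1 - 1*(-4))*(-37) = -37*(1 + 4)*(-37) = -37*5*(-37) = -185*(-37) = 6845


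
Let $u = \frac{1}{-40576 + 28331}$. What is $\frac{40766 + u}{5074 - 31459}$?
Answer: $- \frac{166393223}{107694775} \approx -1.545$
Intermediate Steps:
$u = - \frac{1}{12245}$ ($u = \frac{1}{-12245} = - \frac{1}{12245} \approx -8.1666 \cdot 10^{-5}$)
$\frac{40766 + u}{5074 - 31459} = \frac{40766 - \frac{1}{12245}}{5074 - 31459} = \frac{499179669}{12245 \left(-26385\right)} = \frac{499179669}{12245} \left(- \frac{1}{26385}\right) = - \frac{166393223}{107694775}$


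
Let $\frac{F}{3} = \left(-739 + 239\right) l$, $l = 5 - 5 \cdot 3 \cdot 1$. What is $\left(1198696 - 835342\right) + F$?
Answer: $378354$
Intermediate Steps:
$l = -10$ ($l = 5 - 15 = -10$)
$F = 15000$ ($F = 3 \left(-739 + 239\right) \left(-10\right) = 3 \left(\left(-500\right) \left(-10\right)\right) = 3 \cdot 5000 = 15000$)
$\left(1198696 - 835342\right) + F = \left(1198696 - 835342\right) + 15000 = 363354 + 15000 = 378354$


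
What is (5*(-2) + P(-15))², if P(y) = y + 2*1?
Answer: 529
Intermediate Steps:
P(y) = 2 + y (P(y) = y + 2 = 2 + y)
(5*(-2) + P(-15))² = (5*(-2) + (2 - 15))² = (-10 - 13)² = (-23)² = 529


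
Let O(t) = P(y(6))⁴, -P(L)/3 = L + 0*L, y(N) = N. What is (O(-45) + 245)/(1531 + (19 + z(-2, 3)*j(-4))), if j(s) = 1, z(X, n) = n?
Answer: 105221/1553 ≈ 67.753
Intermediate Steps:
P(L) = -3*L (P(L) = -3*(L + 0*L) = -3*(L + 0) = -3*L)
O(t) = 104976 (O(t) = (-3*6)⁴ = (-18)⁴ = 104976)
(O(-45) + 245)/(1531 + (19 + z(-2, 3)*j(-4))) = (104976 + 245)/(1531 + (19 + 3*1)) = 105221/(1531 + (19 + 3)) = 105221/(1531 + 22) = 105221/1553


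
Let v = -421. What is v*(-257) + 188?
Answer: 108385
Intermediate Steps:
v*(-257) + 188 = -421*(-257) + 188 = 108197 + 188 = 108385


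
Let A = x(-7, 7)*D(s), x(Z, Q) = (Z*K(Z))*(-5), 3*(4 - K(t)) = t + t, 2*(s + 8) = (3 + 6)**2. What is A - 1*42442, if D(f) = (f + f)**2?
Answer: 3717424/3 ≈ 1.2391e+6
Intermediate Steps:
s = 65/2 (s = -8 + (3 + 6)**2/2 = -8 + (1/2)*9**2 = -8 + (1/2)*81 = -8 + 81/2 = 65/2 ≈ 32.500)
D(f) = 4*f**2 (D(f) = (2*f)**2 = 4*f**2)
K(t) = 4 - 2*t/3 (K(t) = 4 - (t + t)/3 = 4 - 2*t/3)
x(Z, Q) = -5*Z*(4 - 2*Z/3) (x(Z, Q) = (Z*(4 - 2*Z/3))*(-5) = -5*Z*(4 - 2*Z/3))
A = 3844750/3 (A = ((10/3)*(-7)*(-6 - 7))*(4*(65/2)**2) = ((10/3)*(-7)*(-13))*(4*(4225/4)) = (910/3)*4225 = 3844750/3 ≈ 1.2816e+6)
A - 1*42442 = 3844750/3 - 1*42442 = 3844750/3 - 42442 = 3717424/3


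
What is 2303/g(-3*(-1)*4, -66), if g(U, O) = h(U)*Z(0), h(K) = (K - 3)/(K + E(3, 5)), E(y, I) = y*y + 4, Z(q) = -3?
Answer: -57575/27 ≈ -2132.4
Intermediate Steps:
E(y, I) = 4 + y² (E(y, I) = y² + 4 = 4 + y²)
h(K) = (-3 + K)/(13 + K) (h(K) = (K - 3)/(K + (4 + 3²)) = (-3 + K)/(K + (4 + 9)) = (-3 + K)/(K + 13) = (-3 + K)/(13 + K))
g(U, O) = -3*(-3 + U)/(13 + U) (g(U, O) = ((-3 + U)/(13 + U))*(-3) = -3*(-3 + U)/(13 + U))
2303/g(-3*(-1)*4, -66) = 2303/((3*(3 - (-3*(-1))*4)/(13 - 3*(-1)*4))) = 2303/((3*(3 - 3*4)/(13 + 3*4))) = 2303/((3*(3 - 1*12)/(13 + 12))) = 2303/((3*(3 - 12)/25)) = 2303/((3*(1/25)*(-9))) = 2303/(-27/25) = 2303*(-25/27) = -57575/27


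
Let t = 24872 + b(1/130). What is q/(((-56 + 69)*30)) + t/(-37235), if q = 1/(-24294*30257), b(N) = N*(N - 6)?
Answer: -115865134182538588/173457955401748875 ≈ -0.66797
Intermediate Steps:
b(N) = N*(-6 + N)
t = 420336021/16900 (t = 24872 + (-6 + 1/130)/130 = 24872 + (1/130)*(-779/130) = 24872 - 779/16900 = 420336021/16900 ≈ 24872.)
q = -1/735063558 (q = -1/24294*1/30257 = -1/735063558 ≈ -1.3604e-9)
q/(((-56 + 69)*30)) + t/(-37235) = -1/(30*(-56 + 69))/735063558 + (420336021/16900)/(-37235) = -1/(735063558*(13*30)) + (420336021/16900)*(-1/37235) = -1/735063558/390 - 420336021/629271500 = -1/735063558*1/390 - 420336021/629271500 = -1/286674787620 - 420336021/629271500 = -115865134182538588/173457955401748875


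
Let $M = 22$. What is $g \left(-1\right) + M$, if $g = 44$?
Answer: $-22$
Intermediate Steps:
$g \left(-1\right) + M = 44 \left(-1\right) + 22 = -44 + 22 = -22$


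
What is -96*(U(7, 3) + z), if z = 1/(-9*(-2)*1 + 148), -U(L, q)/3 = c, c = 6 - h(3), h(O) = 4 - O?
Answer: 119472/83 ≈ 1439.4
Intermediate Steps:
c = 5 (c = 6 - (4 - 1*3) = 6 - (4 - 3) = 6 - 1*1 = 6 - 1 = 5)
U(L, q) = -15 (U(L, q) = -3*5 = -15)
z = 1/166 (z = 1/(-3*(-6)*1 + 148) = 1/(18*1 + 148) = 1/(18 + 148) = 1/166 ≈ 0.0060241)
-96*(U(7, 3) + z) = -96*(-15 + 1/166) = -96*(-2489/166) = 119472/83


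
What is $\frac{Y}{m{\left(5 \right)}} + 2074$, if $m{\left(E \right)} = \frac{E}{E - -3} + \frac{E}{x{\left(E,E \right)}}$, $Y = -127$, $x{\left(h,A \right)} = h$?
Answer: $\frac{25946}{13} \approx 1995.8$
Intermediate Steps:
$m{\left(E \right)} = 1 + \frac{E}{3 + E}$ ($m{\left(E \right)} = \frac{E}{E - -3} + \frac{E}{E} = \frac{E}{E + 3} + 1 = \frac{E}{3 + E} + 1 = 1 + \frac{E}{3 + E}$)
$\frac{Y}{m{\left(5 \right)}} + 2074 = - \frac{127}{\frac{1}{3 + 5} \left(3 + 2 \cdot 5\right)} + 2074 = - \frac{127}{\frac{1}{8} \left(3 + 10\right)} + 2074 = - \frac{127}{\frac{1}{8} \cdot 13} + 2074 = - \frac{127}{\frac{13}{8}} + 2074 = \left(-127\right) \frac{8}{13} + 2074 = - \frac{1016}{13} + 2074 = \frac{25946}{13}$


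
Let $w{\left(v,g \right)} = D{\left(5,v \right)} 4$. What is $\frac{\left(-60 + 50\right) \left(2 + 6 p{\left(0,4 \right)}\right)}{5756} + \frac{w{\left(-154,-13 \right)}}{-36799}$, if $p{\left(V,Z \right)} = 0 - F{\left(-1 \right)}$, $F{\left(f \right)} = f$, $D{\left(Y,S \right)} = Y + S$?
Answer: $\frac{121664}{52953761} \approx 0.0022976$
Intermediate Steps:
$D{\left(Y,S \right)} = S + Y$
$p{\left(V,Z \right)} = 1$ ($p{\left(V,Z \right)} = 0 - -1 = 0 + 1 = 1$)
$w{\left(v,g \right)} = 20 + 4 v$ ($w{\left(v,g \right)} = \left(v + 5\right) 4 = \left(5 + v\right) 4 = 20 + 4 v$)
$\frac{\left(-60 + 50\right) \left(2 + 6 p{\left(0,4 \right)}\right)}{5756} + \frac{w{\left(-154,-13 \right)}}{-36799} = \frac{\left(-60 + 50\right) \left(2 + 6 \cdot 1\right)}{5756} + \frac{20 + 4 \left(-154\right)}{-36799} = - 10 \left(2 + 6\right) \frac{1}{5756} + \left(20 - 616\right) \left(- \frac{1}{36799}\right) = \left(-10\right) 8 \cdot \frac{1}{5756} - - \frac{596}{36799} = \left(-80\right) \frac{1}{5756} + \frac{596}{36799} = - \frac{20}{1439} + \frac{596}{36799} = \frac{121664}{52953761}$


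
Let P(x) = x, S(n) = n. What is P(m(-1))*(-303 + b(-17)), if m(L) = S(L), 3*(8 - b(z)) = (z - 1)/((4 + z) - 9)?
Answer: 3248/11 ≈ 295.27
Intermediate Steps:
b(z) = 8 - (-1 + z)/(3*(-5 + z)) (b(z) = 8 - (z - 1)/(3*((4 + z) - 9)) = 8 - (-1 + z)/(3*(-5 + z)))
m(L) = L
P(m(-1))*(-303 + b(-17)) = -(-303 + (-119 + 23*(-17))/(3*(-5 - 17))) = -(-303 + (1/3)*(-119 - 391)/(-22)) = -(-303 + (1/3)*(-1/22)*(-510)) = -(-303 + 85/11) = -1*(-3248/11) = 3248/11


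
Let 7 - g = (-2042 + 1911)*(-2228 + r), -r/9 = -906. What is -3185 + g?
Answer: 773128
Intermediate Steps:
r = 8154 (r = -9*(-906) = 8154)
g = 776313 (g = 7 - (-2042 + 1911)*(-2228 + 8154) = 7 - (-131)*5926 = 7 - 1*(-776306) = 7 + 776306 = 776313)
-3185 + g = -3185 + 776313 = 773128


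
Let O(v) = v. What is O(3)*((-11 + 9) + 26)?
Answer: 72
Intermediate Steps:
O(3)*((-11 + 9) + 26) = 3*((-11 + 9) + 26) = 3*(-2 + 26) = 3*24 = 72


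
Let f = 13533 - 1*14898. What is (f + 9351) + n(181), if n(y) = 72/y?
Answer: 1445538/181 ≈ 7986.4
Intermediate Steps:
f = -1365 (f = 13533 - 14898 = -1365)
(f + 9351) + n(181) = (-1365 + 9351) + 72/181 = 7986 + 72*(1/181) = 7986 + 72/181 = 1445538/181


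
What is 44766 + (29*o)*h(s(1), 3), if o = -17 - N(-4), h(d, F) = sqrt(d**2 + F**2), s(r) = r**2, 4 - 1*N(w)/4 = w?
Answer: 44766 - 1421*sqrt(10) ≈ 40272.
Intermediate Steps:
N(w) = 16 - 4*w
h(d, F) = sqrt(F**2 + d**2)
o = -49 (o = -17 - (16 - 4*(-4)) = -17 - (16 + 16) = -17 - 1*32 = -17 - 32 = -49)
44766 + (29*o)*h(s(1), 3) = 44766 + (29*(-49))*sqrt(3**2 + (1**2)**2) = 44766 - 1421*sqrt(9 + 1**2) = 44766 - 1421*sqrt(9 + 1) = 44766 - 1421*sqrt(10)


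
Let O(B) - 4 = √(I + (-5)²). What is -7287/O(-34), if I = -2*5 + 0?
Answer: -29148 + 7287*√15 ≈ -925.57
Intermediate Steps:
I = -10 (I = -10 + 0 = -10)
O(B) = 4 + √15 (O(B) = 4 + √(-10 + (-5)²) = 4 + √(-10 + 25) = 4 + √15)
-7287/O(-34) = -7287/(4 + √15)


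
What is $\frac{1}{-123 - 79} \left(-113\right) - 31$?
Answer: $- \frac{6149}{202} \approx -30.441$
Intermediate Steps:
$\frac{1}{-123 - 79} \left(-113\right) - 31 = \frac{1}{-202} \left(-113\right) - 31 = \left(- \frac{1}{202}\right) \left(-113\right) - 31 = \frac{113}{202} - 31 = - \frac{6149}{202}$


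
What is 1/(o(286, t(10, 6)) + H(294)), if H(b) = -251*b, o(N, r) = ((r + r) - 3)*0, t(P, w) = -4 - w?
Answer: -1/73794 ≈ -1.3551e-5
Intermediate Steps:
o(N, r) = 0 (o(N, r) = (2*r - 3)*0 = (-3 + 2*r)*0 = 0)
1/(o(286, t(10, 6)) + H(294)) = 1/(0 - 251*294) = 1/(0 - 73794) = 1/(-73794) = -1/73794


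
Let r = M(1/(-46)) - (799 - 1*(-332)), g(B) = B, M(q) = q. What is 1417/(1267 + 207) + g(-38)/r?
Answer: 76298811/76687798 ≈ 0.99493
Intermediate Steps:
r = -52027/46 (r = 1/(-46) - (799 - 1*(-332)) = -1/46 - (799 + 332) = -1/46 - 1*1131 = -1/46 - 1131 = -52027/46 ≈ -1131.0)
1417/(1267 + 207) + g(-38)/r = 1417/(1267 + 207) - 38/(-52027/46) = 1417/1474 - 38*(-46/52027) = 1417*(1/1474) + 1748/52027 = 1417/1474 + 1748/52027 = 76298811/76687798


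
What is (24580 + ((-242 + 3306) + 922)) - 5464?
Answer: 23102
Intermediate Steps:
(24580 + ((-242 + 3306) + 922)) - 5464 = (24580 + (3064 + 922)) - 5464 = (24580 + 3986) - 5464 = 28566 - 5464 = 23102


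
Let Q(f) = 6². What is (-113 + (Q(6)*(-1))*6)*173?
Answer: -56917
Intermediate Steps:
Q(f) = 36
(-113 + (Q(6)*(-1))*6)*173 = (-113 + (36*(-1))*6)*173 = (-113 - 36*6)*173 = (-113 - 216)*173 = -329*173 = -56917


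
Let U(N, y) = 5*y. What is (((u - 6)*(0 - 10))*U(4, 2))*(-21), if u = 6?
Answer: 0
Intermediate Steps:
(((u - 6)*(0 - 10))*U(4, 2))*(-21) = (((6 - 6)*(0 - 10))*(5*2))*(-21) = ((0*(-10))*10)*(-21) = (0*10)*(-21) = 0*(-21) = 0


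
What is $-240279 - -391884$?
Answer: $151605$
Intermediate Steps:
$-240279 - -391884 = -240279 + 391884 = 151605$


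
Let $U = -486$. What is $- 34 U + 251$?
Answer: $16775$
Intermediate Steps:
$- 34 U + 251 = \left(-34\right) \left(-486\right) + 251 = 16524 + 251 = 16775$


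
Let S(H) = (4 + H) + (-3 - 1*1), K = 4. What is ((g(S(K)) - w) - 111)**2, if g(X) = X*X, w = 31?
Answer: 15876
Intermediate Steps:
S(H) = H (S(H) = (4 + H) + (-3 - 1) = (4 + H) - 4 = H)
g(X) = X**2
((g(S(K)) - w) - 111)**2 = ((4**2 - 1*31) - 111)**2 = ((16 - 31) - 111)**2 = (-15 - 111)**2 = (-126)**2 = 15876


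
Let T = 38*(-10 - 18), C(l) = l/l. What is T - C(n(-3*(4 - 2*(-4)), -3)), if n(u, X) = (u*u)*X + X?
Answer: -1065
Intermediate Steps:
n(u, X) = X + X*u**2 (n(u, X) = u**2*X + X = X*u**2 + X = X + X*u**2)
C(l) = 1
T = -1064 (T = 38*(-28) = -1064)
T - C(n(-3*(4 - 2*(-4)), -3)) = -1064 - 1*1 = -1064 - 1 = -1065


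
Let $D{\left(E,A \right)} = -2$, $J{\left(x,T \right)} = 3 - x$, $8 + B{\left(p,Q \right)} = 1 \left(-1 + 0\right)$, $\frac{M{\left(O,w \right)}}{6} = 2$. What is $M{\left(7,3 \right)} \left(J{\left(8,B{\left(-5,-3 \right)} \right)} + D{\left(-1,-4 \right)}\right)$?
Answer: $-84$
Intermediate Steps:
$M{\left(O,w \right)} = 12$ ($M{\left(O,w \right)} = 6 \cdot 2 = 12$)
$B{\left(p,Q \right)} = -9$ ($B{\left(p,Q \right)} = -8 + 1 \left(-1 + 0\right) = -8 + 1 \left(-1\right) = -8 - 1 = -9$)
$M{\left(7,3 \right)} \left(J{\left(8,B{\left(-5,-3 \right)} \right)} + D{\left(-1,-4 \right)}\right) = 12 \left(\left(3 - 8\right) - 2\right) = 12 \left(-5 - 2\right) = 12 \left(-7\right) = -84$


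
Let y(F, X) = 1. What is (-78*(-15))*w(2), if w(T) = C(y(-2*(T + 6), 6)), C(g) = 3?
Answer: 3510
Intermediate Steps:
w(T) = 3
(-78*(-15))*w(2) = -78*(-15)*3 = 1170*3 = 3510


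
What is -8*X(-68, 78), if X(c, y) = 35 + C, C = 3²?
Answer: -352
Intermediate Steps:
C = 9
X(c, y) = 44 (X(c, y) = 35 + 9 = 44)
-8*X(-68, 78) = -8*44 = -352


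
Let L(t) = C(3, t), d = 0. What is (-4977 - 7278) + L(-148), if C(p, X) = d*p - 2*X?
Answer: -11959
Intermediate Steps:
C(p, X) = -2*X (C(p, X) = 0*p - 2*X = 0 - 2*X = -2*X)
L(t) = -2*t
(-4977 - 7278) + L(-148) = (-4977 - 7278) - 2*(-148) = -12255 + 296 = -11959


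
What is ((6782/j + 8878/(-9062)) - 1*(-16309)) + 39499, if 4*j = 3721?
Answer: 40913954959/733037 ≈ 55814.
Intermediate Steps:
j = 3721/4 (j = (¼)*3721 = 3721/4 ≈ 930.25)
((6782/j + 8878/(-9062)) - 1*(-16309)) + 39499 = ((6782/(3721/4) + 8878/(-9062)) - 1*(-16309)) + 39499 = ((6782*(4/3721) + 8878*(-1/9062)) + 16309) + 39499 = ((27128/3721 - 193/197) + 16309) + 39499 = (4626063/733037 + 16309) + 39499 = 11959726496/733037 + 39499 = 40913954959/733037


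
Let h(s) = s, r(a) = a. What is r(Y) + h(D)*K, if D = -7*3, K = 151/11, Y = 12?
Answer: -3039/11 ≈ -276.27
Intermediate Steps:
K = 151/11 (K = 151*(1/11) = 151/11 ≈ 13.727)
D = -21
r(Y) + h(D)*K = 12 - 21*151/11 = 12 - 3171/11 = -3039/11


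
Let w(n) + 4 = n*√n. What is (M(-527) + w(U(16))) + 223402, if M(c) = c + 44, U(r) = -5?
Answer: 222915 - 5*I*√5 ≈ 2.2292e+5 - 11.18*I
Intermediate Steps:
M(c) = 44 + c
w(n) = -4 + n^(3/2) (w(n) = -4 + n*√n = -4 + n^(3/2))
(M(-527) + w(U(16))) + 223402 = ((44 - 527) + (-4 + (-5)^(3/2))) + 223402 = (-483 + (-4 - 5*I*√5)) + 223402 = (-487 - 5*I*√5) + 223402 = 222915 - 5*I*√5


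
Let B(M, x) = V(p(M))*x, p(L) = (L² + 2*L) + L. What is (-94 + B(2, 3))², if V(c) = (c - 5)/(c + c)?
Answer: 139129/16 ≈ 8695.6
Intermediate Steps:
p(L) = L² + 3*L
V(c) = (-5 + c)/(2*c) (V(c) = (-5 + c)/((2*c)) = (-5 + c)*(1/(2*c)) = (-5 + c)/(2*c))
B(M, x) = x*(-5 + M*(3 + M))/(2*M*(3 + M)) (B(M, x) = ((-5 + M*(3 + M))/(2*((M*(3 + M)))))*x = ((1/(M*(3 + M)))*(-5 + M*(3 + M))/2)*x = ((-5 + M*(3 + M))/(2*M*(3 + M)))*x = x*(-5 + M*(3 + M))/(2*M*(3 + M)))
(-94 + B(2, 3))² = (-94 + (½)*3*(-5 + 2*(3 + 2))/(2*(3 + 2)))² = (-94 + (½)*3*(½)*(-5 + 2*5)/5)² = (-94 + (½)*3*(½)*(⅕)*(-5 + 10))² = (-94 + (½)*3*(½)*(⅕)*5)² = (-94 + ¾)² = (-373/4)² = 139129/16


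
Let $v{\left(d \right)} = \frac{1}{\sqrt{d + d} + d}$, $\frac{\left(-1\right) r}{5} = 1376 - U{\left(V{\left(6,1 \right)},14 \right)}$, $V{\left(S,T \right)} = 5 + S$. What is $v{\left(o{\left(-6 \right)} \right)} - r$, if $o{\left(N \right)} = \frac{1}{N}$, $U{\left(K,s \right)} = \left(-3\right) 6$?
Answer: $\frac{4 \left(1741 i + 3485 \sqrt{3}\right)}{i + 2 \sqrt{3}} \approx 6969.5 - 1.5988 i$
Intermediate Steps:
$U{\left(K,s \right)} = -18$
$r = -6970$ ($r = - 5 \left(1376 - -18\right) = - 5 \left(1376 + 18\right) = \left(-5\right) 1394 = -6970$)
$v{\left(d \right)} = \frac{1}{d + \sqrt{2} \sqrt{d}}$ ($v{\left(d \right)} = \frac{1}{\sqrt{2 d} + d} = \frac{1}{\sqrt{2} \sqrt{d} + d} = \frac{1}{d + \sqrt{2} \sqrt{d}}$)
$v{\left(o{\left(-6 \right)} \right)} - r = \frac{1}{\frac{1}{-6} + \sqrt{2} \sqrt{\frac{1}{-6}}} - -6970 = \frac{1}{- \frac{1}{6} + \sqrt{2} \sqrt{- \frac{1}{6}}} + 6970 = \frac{1}{- \frac{1}{6} + \sqrt{2} \frac{i \sqrt{6}}{6}} + 6970 = \frac{1}{- \frac{1}{6} + \frac{i \sqrt{3}}{3}} + 6970 = 6970 + \frac{1}{- \frac{1}{6} + \frac{i \sqrt{3}}{3}}$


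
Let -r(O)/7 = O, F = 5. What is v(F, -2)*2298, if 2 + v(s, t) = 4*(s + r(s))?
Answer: -280356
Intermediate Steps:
r(O) = -7*O
v(s, t) = -2 - 24*s (v(s, t) = -2 + 4*(s - 7*s) = -2 + 4*(-6*s) = -2 - 24*s)
v(F, -2)*2298 = (-2 - 24*5)*2298 = (-2 - 120)*2298 = -122*2298 = -280356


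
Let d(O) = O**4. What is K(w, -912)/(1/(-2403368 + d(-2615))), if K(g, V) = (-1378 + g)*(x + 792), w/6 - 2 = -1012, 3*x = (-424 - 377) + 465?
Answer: -236511268412626344880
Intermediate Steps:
x = -112 (x = ((-424 - 377) + 465)/3 = (-801 + 465)/3 = (1/3)*(-336) = -112)
w = -6060 (w = 12 + 6*(-1012) = 12 - 6072 = -6060)
K(g, V) = -937040 + 680*g (K(g, V) = (-1378 + g)*(-112 + 792) = (-1378 + g)*680 = -937040 + 680*g)
K(w, -912)/(1/(-2403368 + d(-2615))) = (-937040 + 680*(-6060))/(1/(-2403368 + (-2615)**4)) = (-937040 - 4120800)/(1/(-2403368 + 46761321150625)) = -5057840/(1/46761318747257) = -5057840/1/46761318747257 = -5057840*46761318747257 = -236511268412626344880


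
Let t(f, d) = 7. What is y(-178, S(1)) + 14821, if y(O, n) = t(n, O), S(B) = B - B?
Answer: 14828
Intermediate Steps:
S(B) = 0
y(O, n) = 7
y(-178, S(1)) + 14821 = 7 + 14821 = 14828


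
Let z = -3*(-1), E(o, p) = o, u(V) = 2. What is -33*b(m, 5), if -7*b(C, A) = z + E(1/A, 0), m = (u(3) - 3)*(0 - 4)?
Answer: 528/35 ≈ 15.086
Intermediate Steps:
z = 3
m = 4 (m = (2 - 3)*(0 - 4) = -1*(-4) = 4)
b(C, A) = -3/7 - 1/(7*A) (b(C, A) = -(3 + 1/A)/7 = -3/7 - 1/(7*A))
-33*b(m, 5) = -33*(-1 - 3*5)/(7*5) = -33*(-1 - 15)/(7*5) = -33*(-16)/(7*5) = -33*(-16/35) = 528/35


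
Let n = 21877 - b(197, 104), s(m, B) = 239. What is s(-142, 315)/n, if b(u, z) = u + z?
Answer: 239/21576 ≈ 0.011077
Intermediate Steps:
n = 21576 (n = 21877 - (197 + 104) = 21877 - 1*301 = 21877 - 301 = 21576)
s(-142, 315)/n = 239/21576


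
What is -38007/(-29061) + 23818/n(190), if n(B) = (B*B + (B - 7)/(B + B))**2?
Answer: 794731330342844847/607660811228587981 ≈ 1.3079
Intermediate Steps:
n(B) = (B**2 + (-7 + B)/(2*B))**2 (n(B) = (B**2 + (-7 + B)/((2*B)))**2 = (B**2 + (-7 + B)*(1/(2*B)))**2 = (B**2 + (-7 + B)/(2*B))**2)
-38007/(-29061) + 23818/n(190) = -38007/(-29061) + 23818/(((1/4)*(-7 + 190 + 2*190**3)**2/190**2)) = -38007*(-1/29061) + 23818/(((1/4)*(1/36100)*(-7 + 190 + 2*6859000)**2)) = 4223/3229 + 23818/(((1/4)*(1/36100)*(-7 + 190 + 13718000)**2)) = 4223/3229 + 23818/(((1/4)*(1/36100)*13718183**2)) = 4223/3229 + 23818/(((1/4)*(1/36100)*188188544821489)) = 4223/3229 + 23818/(188188544821489/144400) = 4223/3229 + 23818*(144400/188188544821489) = 4223/3229 + 3439319200/188188544821489 = 794731330342844847/607660811228587981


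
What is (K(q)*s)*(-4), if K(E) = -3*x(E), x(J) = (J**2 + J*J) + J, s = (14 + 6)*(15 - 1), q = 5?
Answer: 184800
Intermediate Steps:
s = 280 (s = 20*14 = 280)
x(J) = J + 2*J**2 (x(J) = (J**2 + J**2) + J = 2*J**2 + J = J + 2*J**2)
K(E) = -3*E*(1 + 2*E)
(K(q)*s)*(-4) = (-3*5*(1 + 2*5)*280)*(-4) = (-3*5*(1 + 10)*280)*(-4) = (-3*5*11*280)*(-4) = -165*280*(-4) = -46200*(-4) = 184800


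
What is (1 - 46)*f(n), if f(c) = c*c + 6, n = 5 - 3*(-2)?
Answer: -5715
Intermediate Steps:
n = 11 (n = 5 + 6 = 11)
f(c) = 6 + c² (f(c) = c² + 6 = 6 + c²)
(1 - 46)*f(n) = (1 - 46)*(6 + 11²) = -45*(6 + 121) = -45*127 = -5715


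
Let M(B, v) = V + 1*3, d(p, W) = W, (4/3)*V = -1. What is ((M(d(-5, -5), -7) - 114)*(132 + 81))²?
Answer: 9065134521/16 ≈ 5.6657e+8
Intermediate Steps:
V = -¾ (V = (¾)*(-1) = -¾ ≈ -0.75000)
M(B, v) = 9/4 (M(B, v) = -¾ + 1*3 = -¾ + 3 = 9/4)
((M(d(-5, -5), -7) - 114)*(132 + 81))² = ((9/4 - 114)*(132 + 81))² = (-447/4*213)² = (-95211/4)² = 9065134521/16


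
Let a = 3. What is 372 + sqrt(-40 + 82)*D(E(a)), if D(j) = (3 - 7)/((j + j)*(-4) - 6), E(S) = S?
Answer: 372 + 2*sqrt(42)/15 ≈ 372.86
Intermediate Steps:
D(j) = -4/(-6 - 8*j) (D(j) = -4/((2*j)*(-4) - 6) = -4/(-8*j - 6) = -4/(-6 - 8*j))
372 + sqrt(-40 + 82)*D(E(a)) = 372 + sqrt(-40 + 82)*(2/(3 + 4*3)) = 372 + sqrt(42)*(2/(3 + 12)) = 372 + sqrt(42)*(2/15) = 372 + 2*sqrt(42)/15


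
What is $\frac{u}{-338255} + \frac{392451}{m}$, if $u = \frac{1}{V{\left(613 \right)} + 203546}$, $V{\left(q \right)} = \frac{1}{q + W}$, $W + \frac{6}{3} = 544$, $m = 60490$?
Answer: $\frac{6241719085830463041}{962060454687922690} \approx 6.4879$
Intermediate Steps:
$W = 542$ ($W = -2 + 544 = 542$)
$V{\left(q \right)} = \frac{1}{542 + q}$ ($V{\left(q \right)} = \frac{1}{q + 542} = \frac{1}{542 + q}$)
$u = \frac{1155}{235095631}$ ($u = \frac{1}{\frac{1}{542 + 613} + 203546} = \frac{1}{\frac{1}{1155} + 203546} = \frac{1}{\frac{235095631}{1155}} = \frac{1155}{235095631} \approx 4.9129 \cdot 10^{-6}$)
$\frac{u}{-338255} + \frac{392451}{m} = \frac{1155}{235095631 \left(-338255\right)} + \frac{392451}{60490} = \frac{1155}{235095631} \left(- \frac{1}{338255}\right) + 392451 \cdot \frac{1}{60490} = - \frac{231}{15904454532781} + \frac{392451}{60490} = \frac{6241719085830463041}{962060454687922690}$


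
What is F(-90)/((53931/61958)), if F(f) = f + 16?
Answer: -4584892/53931 ≈ -85.014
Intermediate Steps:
F(f) = 16 + f
F(-90)/((53931/61958)) = (16 - 90)/((53931/61958)) = -74/(53931*(1/61958)) = -74/53931/61958 = -74*61958/53931 = -4584892/53931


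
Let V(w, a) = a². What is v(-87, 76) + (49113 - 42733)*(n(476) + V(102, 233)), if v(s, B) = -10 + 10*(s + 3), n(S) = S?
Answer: 349399850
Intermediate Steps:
v(s, B) = 20 + 10*s (v(s, B) = -10 + 10*(3 + s) = -10 + (30 + 10*s) = 20 + 10*s)
v(-87, 76) + (49113 - 42733)*(n(476) + V(102, 233)) = (20 + 10*(-87)) + (49113 - 42733)*(476 + 233²) = (20 - 870) + 6380*(476 + 54289) = -850 + 6380*54765 = -850 + 349400700 = 349399850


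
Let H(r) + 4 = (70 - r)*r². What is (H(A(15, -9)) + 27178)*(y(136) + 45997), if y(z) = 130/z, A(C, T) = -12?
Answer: 60965138751/34 ≈ 1.7931e+9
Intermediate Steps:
H(r) = -4 + r²*(70 - r) (H(r) = -4 + (70 - r)*r² = -4 + r²*(70 - r))
(H(A(15, -9)) + 27178)*(y(136) + 45997) = ((-4 - 1*(-12)³ + 70*(-12)²) + 27178)*(130/136 + 45997) = ((-4 - 1*(-1728) + 70*144) + 27178)*(130*(1/136) + 45997) = ((-4 + 1728 + 10080) + 27178)*(65/68 + 45997) = (11804 + 27178)*(3127861/68) = 38982*(3127861/68) = 60965138751/34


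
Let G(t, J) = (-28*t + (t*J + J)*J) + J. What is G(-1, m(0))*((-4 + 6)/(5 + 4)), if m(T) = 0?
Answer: 56/9 ≈ 6.2222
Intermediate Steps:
G(t, J) = J - 28*t + J*(J + J*t) (G(t, J) = (-28*t + (J*t + J)*J) + J = (-28*t + (J + J*t)*J) + J = (-28*t + J*(J + J*t)) + J = J - 28*t + J*(J + J*t))
G(-1, m(0))*((-4 + 6)/(5 + 4)) = (0 + 0² - 28*(-1) - 1*0²)*((-4 + 6)/(5 + 4)) = (0 + 0 + 28 - 1*0)*(2/9) = (0 + 0 + 28 + 0)*(2*(⅑)) = 28*(2/9) = 56/9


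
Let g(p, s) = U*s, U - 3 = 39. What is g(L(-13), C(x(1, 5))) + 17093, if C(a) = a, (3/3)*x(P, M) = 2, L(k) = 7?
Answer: 17177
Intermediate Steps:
U = 42 (U = 3 + 39 = 42)
x(P, M) = 2
g(p, s) = 42*s
g(L(-13), C(x(1, 5))) + 17093 = 42*2 + 17093 = 84 + 17093 = 17177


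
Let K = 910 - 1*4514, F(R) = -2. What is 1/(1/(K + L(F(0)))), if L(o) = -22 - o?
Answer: -3624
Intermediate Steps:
K = -3604 (K = 910 - 4514 = -3604)
1/(1/(K + L(F(0)))) = 1/(1/(-3604 + (-22 - 1*(-2)))) = 1/(1/(-3604 + (-22 + 2))) = 1/(1/(-3604 - 20)) = 1/(1/(-3624)) = 1/(-1/3624) = -3624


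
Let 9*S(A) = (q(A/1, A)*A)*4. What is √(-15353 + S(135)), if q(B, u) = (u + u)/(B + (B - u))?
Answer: I*√15233 ≈ 123.42*I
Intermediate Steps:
q(B, u) = 2*u/(-u + 2*B) (q(B, u) = (2*u)/(-u + 2*B) = 2*u/(-u + 2*B))
S(A) = 8*A/9 (S(A) = (((2*A/(-A + 2*(A/1)))*A)*4)/9 = (((2*A/(-A + 2*(A*1)))*A)*4)/9 = (((2*A/(-A + 2*A))*A)*4)/9 = (((2*A/A)*A)*4)/9 = ((2*A)*4)/9 = (8*A)/9 = 8*A/9)
√(-15353 + S(135)) = √(-15353 + (8/9)*135) = √(-15353 + 120) = √(-15233) = I*√15233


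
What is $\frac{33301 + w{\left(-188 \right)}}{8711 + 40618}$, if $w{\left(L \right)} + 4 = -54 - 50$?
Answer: $\frac{33193}{49329} \approx 0.67289$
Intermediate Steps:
$w{\left(L \right)} = -108$ ($w{\left(L \right)} = -4 - 104 = -108$)
$\frac{33301 + w{\left(-188 \right)}}{8711 + 40618} = \frac{33301 - 108}{8711 + 40618} = \frac{33193}{49329}$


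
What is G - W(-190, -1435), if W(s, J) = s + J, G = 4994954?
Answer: 4996579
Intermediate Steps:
W(s, J) = J + s
G - W(-190, -1435) = 4994954 - (-1435 - 190) = 4994954 - 1*(-1625) = 4994954 + 1625 = 4996579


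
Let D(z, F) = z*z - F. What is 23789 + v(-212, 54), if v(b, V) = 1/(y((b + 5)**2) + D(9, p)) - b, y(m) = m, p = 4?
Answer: 1030266927/42926 ≈ 24001.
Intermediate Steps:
D(z, F) = z**2 - F
v(b, V) = 1/(77 + (5 + b)**2) - b (v(b, V) = 1/((b + 5)**2 + (9**2 - 1*4)) - b = 1/((5 + b)**2 + (81 - 4)) - b = 1/((5 + b)**2 + 77) - b = 1/(77 + (5 + b)**2) - b)
23789 + v(-212, 54) = 23789 + (1 - 77*(-212) - 1*(-212)*(5 - 212)**2)/(77 + (5 - 212)**2) = 23789 + (1 + 16324 - 1*(-212)*(-207)**2)/(77 + (-207)**2) = 23789 + (1 + 16324 - 1*(-212)*42849)/(77 + 42849) = 23789 + (1 + 16324 + 9083988)/42926 = 23789 + (1/42926)*9100313 = 23789 + 9100313/42926 = 1030266927/42926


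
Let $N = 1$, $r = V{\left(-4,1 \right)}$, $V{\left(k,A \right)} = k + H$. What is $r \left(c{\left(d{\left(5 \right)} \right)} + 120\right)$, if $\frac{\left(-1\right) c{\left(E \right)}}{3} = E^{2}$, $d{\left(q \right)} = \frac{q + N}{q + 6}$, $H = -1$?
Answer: $- \frac{72060}{121} \approx -595.54$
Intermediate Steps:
$V{\left(k,A \right)} = -1 + k$ ($V{\left(k,A \right)} = k - 1 = -1 + k$)
$r = -5$ ($r = -1 - 4 = -5$)
$d{\left(q \right)} = \frac{1 + q}{6 + q}$ ($d{\left(q \right)} = \frac{q + 1}{q + 6} = \frac{1 + q}{6 + q}$)
$c{\left(E \right)} = - 3 E^{2}$
$r \left(c{\left(d{\left(5 \right)} \right)} + 120\right) = - 5 \left(- 3 \left(\frac{1 + 5}{6 + 5}\right)^{2} + 120\right) = - 5 \left(- 3 \left(\frac{1}{11} \cdot 6\right)^{2} + 120\right) = - 5 \left(- 3 \left(\frac{6}{11}\right)^{2} + 120\right) = - 5 \left(\left(-3\right) \frac{36}{121} + 120\right) = - 5 \left(- \frac{108}{121} + 120\right) = \left(-5\right) \frac{14412}{121} = - \frac{72060}{121}$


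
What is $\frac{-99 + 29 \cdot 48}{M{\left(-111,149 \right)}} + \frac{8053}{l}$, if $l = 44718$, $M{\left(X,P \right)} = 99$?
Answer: $\frac{2171023}{163966} \approx 13.241$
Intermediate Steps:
$\frac{-99 + 29 \cdot 48}{M{\left(-111,149 \right)}} + \frac{8053}{l} = \frac{-99 + 29 \cdot 48}{99} + \frac{8053}{44718} = \left(-99 + 1392\right) \frac{1}{99} + 8053 \cdot \frac{1}{44718} = 1293 \cdot \frac{1}{99} + \frac{8053}{44718} = \frac{431}{33} + \frac{8053}{44718} = \frac{2171023}{163966}$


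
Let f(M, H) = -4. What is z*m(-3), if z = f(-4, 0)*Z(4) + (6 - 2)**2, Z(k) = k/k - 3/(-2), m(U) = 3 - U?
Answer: 36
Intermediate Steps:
Z(k) = 5/2 (Z(k) = 1 - 3*(-1/2) = 1 + 3/2 = 5/2)
z = 6 (z = -4*5/2 + (6 - 2)**2 = -10 + 4**2 = -10 + 16 = 6)
z*m(-3) = 6*(3 - 1*(-3)) = 6*(3 + 3) = 6*6 = 36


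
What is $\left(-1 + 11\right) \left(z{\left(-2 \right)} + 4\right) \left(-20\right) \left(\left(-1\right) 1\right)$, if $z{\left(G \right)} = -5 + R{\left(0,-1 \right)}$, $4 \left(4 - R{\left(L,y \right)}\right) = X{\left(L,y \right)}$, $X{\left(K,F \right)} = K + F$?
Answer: $650$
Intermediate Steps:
$X{\left(K,F \right)} = F + K$
$R{\left(L,y \right)} = 4 - \frac{L}{4} - \frac{y}{4}$ ($R{\left(L,y \right)} = 4 - \frac{y + L}{4} = 4 - \frac{L + y}{4} = 4 - \left(\frac{L}{4} + \frac{y}{4}\right) = 4 - \frac{L}{4} - \frac{y}{4}$)
$z{\left(G \right)} = - \frac{3}{4}$ ($z{\left(G \right)} = -5 - - \frac{17}{4} = -5 + \left(4 + 0 + \frac{1}{4}\right) = -5 + \frac{17}{4} = - \frac{3}{4}$)
$\left(-1 + 11\right) \left(z{\left(-2 \right)} + 4\right) \left(-20\right) \left(\left(-1\right) 1\right) = \left(-1 + 11\right) \left(- \frac{3}{4} + 4\right) \left(-20\right) \left(\left(-1\right) 1\right) = 10 \cdot \frac{13}{4} \left(-20\right) \left(-1\right) = \frac{65}{2} \left(-20\right) \left(-1\right) = \left(-650\right) \left(-1\right) = 650$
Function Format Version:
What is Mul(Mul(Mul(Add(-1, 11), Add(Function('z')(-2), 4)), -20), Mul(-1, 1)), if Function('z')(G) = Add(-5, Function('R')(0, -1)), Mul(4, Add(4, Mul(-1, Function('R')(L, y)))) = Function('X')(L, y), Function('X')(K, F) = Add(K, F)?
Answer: 650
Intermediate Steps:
Function('X')(K, F) = Add(F, K)
Function('R')(L, y) = Add(4, Mul(Rational(-1, 4), L), Mul(Rational(-1, 4), y)) (Function('R')(L, y) = Add(4, Mul(Rational(-1, 4), Add(y, L))) = Add(4, Mul(Rational(-1, 4), Add(L, y))) = Add(4, Add(Mul(Rational(-1, 4), L), Mul(Rational(-1, 4), y))) = Add(4, Mul(Rational(-1, 4), L), Mul(Rational(-1, 4), y)))
Function('z')(G) = Rational(-3, 4) (Function('z')(G) = Add(-5, Add(4, Mul(Rational(-1, 4), 0), Mul(Rational(-1, 4), -1))) = Add(-5, Add(4, 0, Rational(1, 4))) = Add(-5, Rational(17, 4)) = Rational(-3, 4))
Mul(Mul(Mul(Add(-1, 11), Add(Function('z')(-2), 4)), -20), Mul(-1, 1)) = Mul(Mul(Mul(Add(-1, 11), Add(Rational(-3, 4), 4)), -20), Mul(-1, 1)) = Mul(Mul(Mul(10, Rational(13, 4)), -20), -1) = Mul(Mul(Rational(65, 2), -20), -1) = Mul(-650, -1) = 650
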